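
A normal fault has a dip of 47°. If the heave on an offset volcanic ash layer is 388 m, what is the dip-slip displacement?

dip-slip = heave / cos(dip) = 388 / cos(47°) = 569 m

569 m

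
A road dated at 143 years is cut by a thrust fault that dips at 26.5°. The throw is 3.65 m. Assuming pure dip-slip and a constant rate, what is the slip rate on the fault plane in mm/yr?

dip-slip = throw / sin(dip) = 3.65 m / sin(26.5°) = 8.180 m
rate = 8.180 m / 143 years = 0.0572 m/yr = 57.2 mm/yr

57.2 mm/yr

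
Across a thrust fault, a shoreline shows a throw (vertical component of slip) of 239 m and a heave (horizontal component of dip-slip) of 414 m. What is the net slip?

net slip = √(throw² + heave²) = √(239² + 414²) = 478 m

478 m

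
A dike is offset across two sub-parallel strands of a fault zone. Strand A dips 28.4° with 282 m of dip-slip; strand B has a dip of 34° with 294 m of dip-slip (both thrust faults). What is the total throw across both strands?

299 m

throw_A = 282 × sin(28.4°) = 134.1 m
throw_B = 294 × sin(34°) = 164.4 m
total = 134.1 + 164.4 = 299 m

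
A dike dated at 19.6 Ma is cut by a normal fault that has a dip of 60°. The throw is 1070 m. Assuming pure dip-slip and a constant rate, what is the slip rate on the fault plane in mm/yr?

0.0630 mm/yr

dip-slip = throw / sin(dip) = 1070 m / sin(60°) = 1236 m
rate = 1236 m / 19.6 Ma = 0.0000630 m/yr = 0.0630 mm/yr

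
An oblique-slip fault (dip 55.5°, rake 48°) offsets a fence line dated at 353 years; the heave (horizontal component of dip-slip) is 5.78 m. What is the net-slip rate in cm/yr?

3.89 cm/yr

dip-slip = heave / cos(dip) = 5.78 / cos(55.5°) = 10.20 m
net slip = dip-slip / sin(rake) = 10.20 / sin(48°) = 13.73 m
rate = 13.73 m / 353 years = 0.0389 m/yr = 3.89 cm/yr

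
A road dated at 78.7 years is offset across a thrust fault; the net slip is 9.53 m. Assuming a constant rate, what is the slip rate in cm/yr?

rate = 9.53 m / 78.7 years = 0.121 m/yr = 12.1 cm/yr

12.1 cm/yr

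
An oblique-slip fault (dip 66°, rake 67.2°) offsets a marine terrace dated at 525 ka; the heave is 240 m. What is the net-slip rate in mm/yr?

dip-slip = heave / cos(dip) = 240 / cos(66°) = 590.1 m
net slip = dip-slip / sin(rake) = 590.1 / sin(67.2°) = 640.1 m
rate = 640.1 m / 525 ka = 0.00122 m/yr = 1.22 mm/yr

1.22 mm/yr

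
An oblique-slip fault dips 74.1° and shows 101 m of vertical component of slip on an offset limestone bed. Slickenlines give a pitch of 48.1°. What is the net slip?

141 m

dip-slip = throw / sin(dip) = 101 / sin(74.1°) = 105 m
net slip = dip-slip / sin(rake) = 105 / sin(48.1°) = 141 m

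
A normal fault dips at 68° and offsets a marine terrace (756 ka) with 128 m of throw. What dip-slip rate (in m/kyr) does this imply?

dip-slip = throw / sin(dip) = 128 m / sin(68°) = 138.1 m
rate = 138.1 m / 756 ka = 0.000183 m/yr = 0.183 m/kyr

0.183 m/kyr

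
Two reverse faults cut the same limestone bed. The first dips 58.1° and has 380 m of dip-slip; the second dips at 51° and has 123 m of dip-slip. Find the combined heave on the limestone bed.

heave_A = 380 × cos(58.1°) = 200.8 m
heave_B = 123 × cos(51°) = 77.41 m
total = 200.8 + 77.41 = 278 m

278 m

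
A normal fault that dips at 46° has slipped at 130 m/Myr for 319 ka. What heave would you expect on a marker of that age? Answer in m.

dip-slip = rate × time = 130 m/Myr × 319 ka = 41.47 m
heave = dip-slip × cos(dip) = 41.47 × cos(46°) = 28.8 m

28.8 m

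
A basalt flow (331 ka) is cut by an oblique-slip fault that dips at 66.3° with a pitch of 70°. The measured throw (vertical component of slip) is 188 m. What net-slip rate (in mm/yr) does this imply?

dip-slip = throw / sin(dip) = 188 / sin(66.3°) = 205.3 m
net slip = dip-slip / sin(rake) = 205.3 / sin(70°) = 218.5 m
rate = 218.5 m / 331 ka = 0.000660 m/yr = 0.660 mm/yr

0.660 mm/yr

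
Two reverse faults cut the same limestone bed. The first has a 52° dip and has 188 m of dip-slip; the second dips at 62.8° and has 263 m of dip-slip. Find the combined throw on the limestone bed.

382 m

throw_A = 188 × sin(52°) = 148.1 m
throw_B = 263 × sin(62.8°) = 233.9 m
total = 148.1 + 233.9 = 382 m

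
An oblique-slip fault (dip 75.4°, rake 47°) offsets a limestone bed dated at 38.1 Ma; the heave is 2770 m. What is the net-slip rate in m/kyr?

dip-slip = heave / cos(dip) = 2770 / cos(75.4°) = 10990 m
net slip = dip-slip / sin(rake) = 10990 / sin(47°) = 15030 m
rate = 15030 m / 38.1 Ma = 0.000394 m/yr = 0.394 m/kyr

0.394 m/kyr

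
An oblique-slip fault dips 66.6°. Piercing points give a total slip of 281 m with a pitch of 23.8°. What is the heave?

dip-slip = net slip × sin(rake) = 281 m × sin(23.8°) = 113.4 m
heave = dip-slip × cos(dip) = 113.4 × cos(66.6°) = 45 m

45 m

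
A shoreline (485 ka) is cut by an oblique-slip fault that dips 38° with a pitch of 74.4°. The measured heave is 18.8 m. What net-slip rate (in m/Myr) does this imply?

dip-slip = heave / cos(dip) = 18.8 / cos(38°) = 23.86 m
net slip = dip-slip / sin(rake) = 23.86 / sin(74.4°) = 24.77 m
rate = 24.77 m / 485 ka = 0.0000511 m/yr = 51.1 m/Myr

51.1 m/Myr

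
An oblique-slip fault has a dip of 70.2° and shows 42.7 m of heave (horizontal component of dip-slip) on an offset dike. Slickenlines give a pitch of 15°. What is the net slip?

487 m

dip-slip = heave / cos(dip) = 42.7 / cos(70.2°) = 126.1 m
net slip = dip-slip / sin(rake) = 126.1 / sin(15°) = 487 m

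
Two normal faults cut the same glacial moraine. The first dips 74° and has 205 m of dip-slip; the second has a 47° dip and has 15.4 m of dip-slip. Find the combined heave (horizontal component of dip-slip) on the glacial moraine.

67 m

heave_A = 205 × cos(74°) = 56.51 m
heave_B = 15.4 × cos(47°) = 10.50 m
total = 56.51 + 10.50 = 67 m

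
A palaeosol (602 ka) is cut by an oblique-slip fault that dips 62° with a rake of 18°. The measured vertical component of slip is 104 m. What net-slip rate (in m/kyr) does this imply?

0.633 m/kyr

dip-slip = throw / sin(dip) = 104 / sin(62°) = 117.8 m
net slip = dip-slip / sin(rake) = 117.8 / sin(18°) = 381.2 m
rate = 381.2 m / 602 ka = 0.000633 m/yr = 0.633 m/kyr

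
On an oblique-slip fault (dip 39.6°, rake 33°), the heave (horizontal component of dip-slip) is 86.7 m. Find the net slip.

dip-slip = heave / cos(dip) = 86.7 / cos(39.6°) = 112.5 m
net slip = dip-slip / sin(rake) = 112.5 / sin(33°) = 207 m

207 m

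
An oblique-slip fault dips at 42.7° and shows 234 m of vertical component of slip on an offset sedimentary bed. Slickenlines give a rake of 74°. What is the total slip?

359 m

dip-slip = throw / sin(dip) = 234 / sin(42.7°) = 345.1 m
net slip = dip-slip / sin(rake) = 345.1 / sin(74°) = 359 m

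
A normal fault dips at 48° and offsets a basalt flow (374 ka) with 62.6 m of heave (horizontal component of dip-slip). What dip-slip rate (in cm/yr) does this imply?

dip-slip = heave / cos(dip) = 62.6 m / cos(48°) = 93.55 m
rate = 93.55 m / 374 ka = 0.000250 m/yr = 0.0250 cm/yr

0.0250 cm/yr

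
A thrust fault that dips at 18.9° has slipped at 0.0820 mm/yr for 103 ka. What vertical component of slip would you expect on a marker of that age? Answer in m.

2.74 m

dip-slip = rate × time = 0.0820 mm/yr × 103 ka = 8.446 m
throw = dip-slip × sin(dip) = 8.446 × sin(18.9°) = 2.74 m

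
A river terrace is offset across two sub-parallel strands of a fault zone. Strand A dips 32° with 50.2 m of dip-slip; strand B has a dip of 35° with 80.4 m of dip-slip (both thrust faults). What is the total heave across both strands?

108 m

heave_A = 50.2 × cos(32°) = 42.57 m
heave_B = 80.4 × cos(35°) = 65.86 m
total = 42.57 + 65.86 = 108 m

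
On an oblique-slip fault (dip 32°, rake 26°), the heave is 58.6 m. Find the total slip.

dip-slip = heave / cos(dip) = 58.6 / cos(32°) = 69.10 m
net slip = dip-slip / sin(rake) = 69.10 / sin(26°) = 158 m

158 m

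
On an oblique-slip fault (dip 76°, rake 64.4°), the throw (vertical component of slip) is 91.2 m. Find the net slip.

dip-slip = throw / sin(dip) = 91.2 / sin(76°) = 93.99 m
net slip = dip-slip / sin(rake) = 93.99 / sin(64.4°) = 104 m

104 m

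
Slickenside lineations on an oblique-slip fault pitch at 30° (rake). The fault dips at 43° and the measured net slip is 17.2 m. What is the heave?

6.29 m

dip-slip = net slip × sin(rake) = 17.2 m × sin(30°) = 8.600 m
heave = dip-slip × cos(dip) = 8.600 × cos(43°) = 6.29 m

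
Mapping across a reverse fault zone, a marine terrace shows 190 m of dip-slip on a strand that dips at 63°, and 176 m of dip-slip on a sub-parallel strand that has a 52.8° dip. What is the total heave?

heave_A = 190 × cos(63°) = 86.26 m
heave_B = 176 × cos(52.8°) = 106.4 m
total = 86.26 + 106.4 = 193 m

193 m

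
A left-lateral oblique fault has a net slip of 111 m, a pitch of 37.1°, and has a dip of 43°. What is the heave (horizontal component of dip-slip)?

dip-slip = net slip × sin(rake) = 111 m × sin(37.1°) = 66.96 m
heave = dip-slip × cos(dip) = 66.96 × cos(43°) = 49 m

49 m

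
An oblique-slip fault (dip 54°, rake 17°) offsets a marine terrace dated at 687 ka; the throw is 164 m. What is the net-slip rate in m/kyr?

dip-slip = throw / sin(dip) = 164 / sin(54°) = 202.7 m
net slip = dip-slip / sin(rake) = 202.7 / sin(17°) = 693.3 m
rate = 693.3 m / 687 ka = 0.00101 m/yr = 1.01 m/kyr

1.01 m/kyr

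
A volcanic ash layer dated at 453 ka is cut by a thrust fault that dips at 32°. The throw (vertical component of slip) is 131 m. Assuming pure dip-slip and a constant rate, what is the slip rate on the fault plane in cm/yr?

0.0546 cm/yr

dip-slip = throw / sin(dip) = 131 m / sin(32°) = 247.2 m
rate = 247.2 m / 453 ka = 0.000546 m/yr = 0.0546 cm/yr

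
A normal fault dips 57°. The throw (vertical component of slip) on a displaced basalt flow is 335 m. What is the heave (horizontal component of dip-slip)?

218 m

heave = throw / tan(dip) = 335 / tan(57°) = 218 m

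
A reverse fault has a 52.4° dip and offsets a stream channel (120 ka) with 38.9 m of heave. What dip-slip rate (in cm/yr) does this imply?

0.0531 cm/yr

dip-slip = heave / cos(dip) = 38.9 m / cos(52.4°) = 63.76 m
rate = 63.76 m / 120 ka = 0.000531 m/yr = 0.0531 cm/yr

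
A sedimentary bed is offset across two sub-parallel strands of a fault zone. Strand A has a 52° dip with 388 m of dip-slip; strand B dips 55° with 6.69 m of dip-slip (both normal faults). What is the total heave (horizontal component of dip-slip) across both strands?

243 m

heave_A = 388 × cos(52°) = 238.9 m
heave_B = 6.69 × cos(55°) = 3.837 m
total = 238.9 + 3.837 = 243 m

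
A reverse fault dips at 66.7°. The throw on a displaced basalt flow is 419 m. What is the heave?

heave = throw / tan(dip) = 419 / tan(66.7°) = 180 m

180 m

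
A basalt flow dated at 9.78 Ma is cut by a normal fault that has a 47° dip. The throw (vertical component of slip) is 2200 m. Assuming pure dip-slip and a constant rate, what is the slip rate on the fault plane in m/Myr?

dip-slip = throw / sin(dip) = 2200 m / sin(47°) = 3008 m
rate = 3008 m / 9.78 Ma = 0.000308 m/yr = 308 m/Myr

308 m/Myr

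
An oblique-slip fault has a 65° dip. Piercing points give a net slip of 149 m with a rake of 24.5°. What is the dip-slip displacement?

61.8 m

dip-slip = net slip × sin(rake) = 149 m × sin(24.5°) = 61.8 m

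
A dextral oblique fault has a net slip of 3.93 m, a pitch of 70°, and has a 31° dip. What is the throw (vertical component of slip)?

1.90 m

dip-slip = net slip × sin(rake) = 3.93 m × sin(70°) = 3.693 m
throw = dip-slip × sin(dip) = 3.693 × sin(31°) = 1.90 m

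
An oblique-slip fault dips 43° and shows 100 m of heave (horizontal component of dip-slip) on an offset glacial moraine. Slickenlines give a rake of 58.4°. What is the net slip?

dip-slip = heave / cos(dip) = 100 / cos(43°) = 136.7 m
net slip = dip-slip / sin(rake) = 136.7 / sin(58.4°) = 161 m

161 m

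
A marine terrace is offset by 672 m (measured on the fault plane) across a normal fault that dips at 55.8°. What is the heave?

heave = dip-slip × cos(dip) = 672 m × cos(55.8°) = 378 m

378 m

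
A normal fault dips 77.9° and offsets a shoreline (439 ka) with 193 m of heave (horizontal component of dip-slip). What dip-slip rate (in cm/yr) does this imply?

dip-slip = heave / cos(dip) = 193 m / cos(77.9°) = 920.7 m
rate = 920.7 m / 439 ka = 0.00210 m/yr = 0.210 cm/yr

0.210 cm/yr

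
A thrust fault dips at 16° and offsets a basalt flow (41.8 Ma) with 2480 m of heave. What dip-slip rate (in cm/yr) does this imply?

0.00617 cm/yr

dip-slip = heave / cos(dip) = 2480 m / cos(16°) = 2580 m
rate = 2580 m / 41.8 Ma = 0.0000617 m/yr = 0.00617 cm/yr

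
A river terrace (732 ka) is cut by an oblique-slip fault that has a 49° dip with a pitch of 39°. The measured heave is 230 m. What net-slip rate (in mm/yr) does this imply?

0.761 mm/yr

dip-slip = heave / cos(dip) = 230 / cos(49°) = 350.6 m
net slip = dip-slip / sin(rake) = 350.6 / sin(39°) = 557.1 m
rate = 557.1 m / 732 ka = 0.000761 m/yr = 0.761 mm/yr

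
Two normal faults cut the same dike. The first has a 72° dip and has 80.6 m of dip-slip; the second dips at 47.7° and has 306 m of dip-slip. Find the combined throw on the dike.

303 m

throw_A = 80.6 × sin(72°) = 76.66 m
throw_B = 306 × sin(47.7°) = 226.3 m
total = 76.66 + 226.3 = 303 m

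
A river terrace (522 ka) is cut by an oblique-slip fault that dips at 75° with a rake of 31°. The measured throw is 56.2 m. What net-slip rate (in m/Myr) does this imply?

216 m/Myr

dip-slip = throw / sin(dip) = 56.2 / sin(75°) = 58.18 m
net slip = dip-slip / sin(rake) = 58.18 / sin(31°) = 113 m
rate = 113 m / 522 ka = 0.000216 m/yr = 216 m/Myr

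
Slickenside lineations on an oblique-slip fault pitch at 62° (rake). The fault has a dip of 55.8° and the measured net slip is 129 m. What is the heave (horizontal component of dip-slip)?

64 m

dip-slip = net slip × sin(rake) = 129 m × sin(62°) = 113.9 m
heave = dip-slip × cos(dip) = 113.9 × cos(55.8°) = 64 m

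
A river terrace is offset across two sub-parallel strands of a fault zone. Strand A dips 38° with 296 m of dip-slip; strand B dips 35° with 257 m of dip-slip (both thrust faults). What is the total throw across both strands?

throw_A = 296 × sin(38°) = 182.2 m
throw_B = 257 × sin(35°) = 147.4 m
total = 182.2 + 147.4 = 330 m

330 m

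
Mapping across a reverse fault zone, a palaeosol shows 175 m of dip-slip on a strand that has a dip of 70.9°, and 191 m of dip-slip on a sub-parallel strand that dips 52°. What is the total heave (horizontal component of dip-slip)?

heave_A = 175 × cos(70.9°) = 57.26 m
heave_B = 191 × cos(52°) = 117.6 m
total = 57.26 + 117.6 = 175 m

175 m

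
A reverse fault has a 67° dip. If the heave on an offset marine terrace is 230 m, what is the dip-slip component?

dip-slip = heave / cos(dip) = 230 / cos(67°) = 589 m

589 m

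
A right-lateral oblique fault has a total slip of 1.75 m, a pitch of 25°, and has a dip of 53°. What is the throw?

0.591 m

dip-slip = net slip × sin(rake) = 1.75 m × sin(25°) = 0.7396 m
throw = dip-slip × sin(dip) = 0.7396 × sin(53°) = 0.591 m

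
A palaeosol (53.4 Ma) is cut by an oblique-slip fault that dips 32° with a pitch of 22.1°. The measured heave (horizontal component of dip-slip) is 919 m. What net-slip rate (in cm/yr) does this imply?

0.00539 cm/yr

dip-slip = heave / cos(dip) = 919 / cos(32°) = 1084 m
net slip = dip-slip / sin(rake) = 1084 / sin(22.1°) = 2880 m
rate = 2880 m / 53.4 Ma = 0.0000539 m/yr = 0.00539 cm/yr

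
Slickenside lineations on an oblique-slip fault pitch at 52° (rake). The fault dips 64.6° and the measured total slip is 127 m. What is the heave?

42.9 m

dip-slip = net slip × sin(rake) = 127 m × sin(52°) = 100.1 m
heave = dip-slip × cos(dip) = 100.1 × cos(64.6°) = 42.9 m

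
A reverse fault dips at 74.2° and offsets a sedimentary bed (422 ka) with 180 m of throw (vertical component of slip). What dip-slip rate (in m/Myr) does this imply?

443 m/Myr

dip-slip = throw / sin(dip) = 180 m / sin(74.2°) = 187.1 m
rate = 187.1 m / 422 ka = 0.000443 m/yr = 443 m/Myr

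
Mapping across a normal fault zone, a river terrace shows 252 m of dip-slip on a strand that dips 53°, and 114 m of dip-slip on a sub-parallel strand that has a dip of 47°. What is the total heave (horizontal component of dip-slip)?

229 m

heave_A = 252 × cos(53°) = 151.7 m
heave_B = 114 × cos(47°) = 77.75 m
total = 151.7 + 77.75 = 229 m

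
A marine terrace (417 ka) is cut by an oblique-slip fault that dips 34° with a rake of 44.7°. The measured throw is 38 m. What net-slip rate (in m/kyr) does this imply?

dip-slip = throw / sin(dip) = 38 / sin(34°) = 67.96 m
net slip = dip-slip / sin(rake) = 67.96 / sin(44.7°) = 96.61 m
rate = 96.61 m / 417 ka = 0.000232 m/yr = 0.232 m/kyr

0.232 m/kyr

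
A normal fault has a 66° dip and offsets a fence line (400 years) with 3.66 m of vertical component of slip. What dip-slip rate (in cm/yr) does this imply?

dip-slip = throw / sin(dip) = 3.66 m / sin(66°) = 4.006 m
rate = 4.006 m / 400 years = 0.0100 m/yr = 1 cm/yr

1 cm/yr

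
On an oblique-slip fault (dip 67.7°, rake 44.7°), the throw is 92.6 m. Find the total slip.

dip-slip = throw / sin(dip) = 92.6 / sin(67.7°) = 100.1 m
net slip = dip-slip / sin(rake) = 100.1 / sin(44.7°) = 142 m

142 m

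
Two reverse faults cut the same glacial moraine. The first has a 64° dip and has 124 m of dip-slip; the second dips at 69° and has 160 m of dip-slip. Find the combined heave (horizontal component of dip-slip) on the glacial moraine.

112 m

heave_A = 124 × cos(64°) = 54.36 m
heave_B = 160 × cos(69°) = 57.34 m
total = 54.36 + 57.34 = 112 m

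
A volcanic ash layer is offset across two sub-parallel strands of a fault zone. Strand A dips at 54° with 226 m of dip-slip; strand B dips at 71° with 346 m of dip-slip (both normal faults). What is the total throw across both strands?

throw_A = 226 × sin(54°) = 182.8 m
throw_B = 346 × sin(71°) = 327.1 m
total = 182.8 + 327.1 = 510 m

510 m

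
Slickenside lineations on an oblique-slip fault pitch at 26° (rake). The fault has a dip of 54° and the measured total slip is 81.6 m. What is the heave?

21 m

dip-slip = net slip × sin(rake) = 81.6 m × sin(26°) = 35.77 m
heave = dip-slip × cos(dip) = 35.77 × cos(54°) = 21 m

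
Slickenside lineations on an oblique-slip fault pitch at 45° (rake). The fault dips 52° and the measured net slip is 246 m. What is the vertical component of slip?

dip-slip = net slip × sin(rake) = 246 m × sin(45°) = 173.9 m
throw = dip-slip × sin(dip) = 173.9 × sin(52°) = 137 m

137 m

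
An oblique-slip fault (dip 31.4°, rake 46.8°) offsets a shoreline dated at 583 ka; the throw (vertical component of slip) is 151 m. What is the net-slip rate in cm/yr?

0.0682 cm/yr

dip-slip = throw / sin(dip) = 151 / sin(31.4°) = 289.8 m
net slip = dip-slip / sin(rake) = 289.8 / sin(46.8°) = 397.6 m
rate = 397.6 m / 583 ka = 0.000682 m/yr = 0.0682 cm/yr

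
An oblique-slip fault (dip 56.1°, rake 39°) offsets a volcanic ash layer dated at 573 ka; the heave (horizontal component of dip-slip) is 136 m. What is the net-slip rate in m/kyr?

dip-slip = heave / cos(dip) = 136 / cos(56.1°) = 243.8 m
net slip = dip-slip / sin(rake) = 243.8 / sin(39°) = 387.5 m
rate = 387.5 m / 573 ka = 0.000676 m/yr = 0.676 m/kyr

0.676 m/kyr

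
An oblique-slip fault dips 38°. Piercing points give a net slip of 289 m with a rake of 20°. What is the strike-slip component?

strike-slip = net slip × cos(rake) = 289 m × cos(20°) = 272 m

272 m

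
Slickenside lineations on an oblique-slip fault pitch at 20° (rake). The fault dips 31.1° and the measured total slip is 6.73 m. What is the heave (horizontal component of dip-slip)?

dip-slip = net slip × sin(rake) = 6.73 m × sin(20°) = 2.302 m
heave = dip-slip × cos(dip) = 2.302 × cos(31.1°) = 1.97 m

1.97 m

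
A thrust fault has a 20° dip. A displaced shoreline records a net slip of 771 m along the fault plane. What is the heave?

725 m

heave = dip-slip × cos(dip) = 771 m × cos(20°) = 725 m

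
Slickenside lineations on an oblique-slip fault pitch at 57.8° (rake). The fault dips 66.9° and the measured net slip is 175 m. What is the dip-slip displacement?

148 m

dip-slip = net slip × sin(rake) = 175 m × sin(57.8°) = 148 m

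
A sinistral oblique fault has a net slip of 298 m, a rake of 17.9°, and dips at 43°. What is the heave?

67 m

dip-slip = net slip × sin(rake) = 298 m × sin(17.9°) = 91.59 m
heave = dip-slip × cos(dip) = 91.59 × cos(43°) = 67 m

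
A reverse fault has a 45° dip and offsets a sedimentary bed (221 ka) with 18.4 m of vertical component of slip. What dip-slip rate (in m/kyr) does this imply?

dip-slip = throw / sin(dip) = 18.4 m / sin(45°) = 26.02 m
rate = 26.02 m / 221 ka = 0.000118 m/yr = 0.118 m/kyr

0.118 m/kyr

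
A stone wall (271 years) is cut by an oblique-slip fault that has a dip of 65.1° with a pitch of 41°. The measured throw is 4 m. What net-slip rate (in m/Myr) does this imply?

24800 m/Myr

dip-slip = throw / sin(dip) = 4 / sin(65.1°) = 4.410 m
net slip = dip-slip / sin(rake) = 4.410 / sin(41°) = 6.722 m
rate = 6.722 m / 271 years = 0.0248 m/yr = 24800 m/Myr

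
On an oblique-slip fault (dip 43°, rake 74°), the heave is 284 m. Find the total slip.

dip-slip = heave / cos(dip) = 284 / cos(43°) = 388.3 m
net slip = dip-slip / sin(rake) = 388.3 / sin(74°) = 404 m

404 m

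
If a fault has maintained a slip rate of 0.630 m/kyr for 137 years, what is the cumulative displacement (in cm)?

slip = rate × time = 0.630 m/kyr × 137 years = 0.0863 m = 8.63 cm

8.63 cm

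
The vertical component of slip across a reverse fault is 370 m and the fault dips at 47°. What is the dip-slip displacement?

dip-slip = throw / sin(dip) = 370 / sin(47°) = 506 m

506 m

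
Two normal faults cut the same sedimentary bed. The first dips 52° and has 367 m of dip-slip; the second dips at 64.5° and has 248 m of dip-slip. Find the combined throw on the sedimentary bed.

513 m

throw_A = 367 × sin(52°) = 289.2 m
throw_B = 248 × sin(64.5°) = 223.8 m
total = 289.2 + 223.8 = 513 m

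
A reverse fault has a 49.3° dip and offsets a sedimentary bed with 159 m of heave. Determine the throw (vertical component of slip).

185 m

throw = heave × tan(dip) = 159 × tan(49.3°) = 185 m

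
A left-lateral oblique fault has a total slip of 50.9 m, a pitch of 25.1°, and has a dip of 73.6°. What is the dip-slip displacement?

21.6 m

dip-slip = net slip × sin(rake) = 50.9 m × sin(25.1°) = 21.6 m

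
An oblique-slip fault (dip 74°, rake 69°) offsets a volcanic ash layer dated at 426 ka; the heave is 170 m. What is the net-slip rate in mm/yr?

1.55 mm/yr

dip-slip = heave / cos(dip) = 170 / cos(74°) = 616.8 m
net slip = dip-slip / sin(rake) = 616.8 / sin(69°) = 660.6 m
rate = 660.6 m / 426 ka = 0.00155 m/yr = 1.55 mm/yr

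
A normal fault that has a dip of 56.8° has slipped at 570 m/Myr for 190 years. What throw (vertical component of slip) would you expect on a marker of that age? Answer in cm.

dip-slip = rate × time = 570 m/Myr × 190 years = 0.1083 m
throw = dip-slip × sin(dip) = 0.1083 × sin(56.8°) = 0.0906 m = 9.06 cm

9.06 cm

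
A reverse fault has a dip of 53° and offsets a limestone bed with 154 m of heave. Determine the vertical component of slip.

throw = heave × tan(dip) = 154 × tan(53°) = 204 m

204 m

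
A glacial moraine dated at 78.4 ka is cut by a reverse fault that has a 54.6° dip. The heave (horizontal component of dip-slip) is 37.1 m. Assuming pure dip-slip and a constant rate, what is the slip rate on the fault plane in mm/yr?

dip-slip = heave / cos(dip) = 37.1 m / cos(54.6°) = 64.04 m
rate = 64.04 m / 78.4 ka = 0.000817 m/yr = 0.817 mm/yr

0.817 mm/yr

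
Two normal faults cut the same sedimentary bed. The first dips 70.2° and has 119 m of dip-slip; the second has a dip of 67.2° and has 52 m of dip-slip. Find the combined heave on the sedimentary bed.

heave_A = 119 × cos(70.2°) = 40.31 m
heave_B = 52 × cos(67.2°) = 20.15 m
total = 40.31 + 20.15 = 60.5 m

60.5 m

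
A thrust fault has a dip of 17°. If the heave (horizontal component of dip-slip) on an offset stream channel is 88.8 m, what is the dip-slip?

92.9 m

dip-slip = heave / cos(dip) = 88.8 / cos(17°) = 92.9 m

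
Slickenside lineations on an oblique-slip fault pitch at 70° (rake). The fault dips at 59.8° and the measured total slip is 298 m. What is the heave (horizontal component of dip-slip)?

141 m

dip-slip = net slip × sin(rake) = 298 m × sin(70°) = 280 m
heave = dip-slip × cos(dip) = 280 × cos(59.8°) = 141 m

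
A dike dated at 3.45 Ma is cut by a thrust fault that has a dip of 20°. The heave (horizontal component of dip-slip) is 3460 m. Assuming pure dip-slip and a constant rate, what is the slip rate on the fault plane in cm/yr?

dip-slip = heave / cos(dip) = 3460 m / cos(20°) = 3682 m
rate = 3682 m / 3.45 Ma = 0.00107 m/yr = 0.107 cm/yr

0.107 cm/yr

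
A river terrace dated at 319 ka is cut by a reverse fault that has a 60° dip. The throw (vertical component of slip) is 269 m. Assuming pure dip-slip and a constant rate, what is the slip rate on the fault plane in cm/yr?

dip-slip = throw / sin(dip) = 269 m / sin(60°) = 310.6 m
rate = 310.6 m / 319 ka = 0.000974 m/yr = 0.0974 cm/yr

0.0974 cm/yr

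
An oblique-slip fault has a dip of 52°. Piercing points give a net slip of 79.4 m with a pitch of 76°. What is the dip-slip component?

77 m

dip-slip = net slip × sin(rake) = 79.4 m × sin(76°) = 77 m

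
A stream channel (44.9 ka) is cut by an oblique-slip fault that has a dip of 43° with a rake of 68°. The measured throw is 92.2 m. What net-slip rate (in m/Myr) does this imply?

dip-slip = throw / sin(dip) = 92.2 / sin(43°) = 135.2 m
net slip = dip-slip / sin(rake) = 135.2 / sin(68°) = 145.8 m
rate = 145.8 m / 44.9 ka = 0.00325 m/yr = 3250 m/Myr

3250 m/Myr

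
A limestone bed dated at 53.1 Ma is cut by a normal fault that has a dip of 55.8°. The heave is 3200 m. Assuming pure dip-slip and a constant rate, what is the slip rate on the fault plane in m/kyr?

0.107 m/kyr

dip-slip = heave / cos(dip) = 3200 m / cos(55.8°) = 5693 m
rate = 5693 m / 53.1 Ma = 0.000107 m/yr = 0.107 m/kyr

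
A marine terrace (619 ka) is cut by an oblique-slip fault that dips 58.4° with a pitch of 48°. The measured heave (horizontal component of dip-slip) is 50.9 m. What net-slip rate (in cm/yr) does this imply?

dip-slip = heave / cos(dip) = 50.9 / cos(58.4°) = 97.14 m
net slip = dip-slip / sin(rake) = 97.14 / sin(48°) = 130.7 m
rate = 130.7 m / 619 ka = 0.000211 m/yr = 0.0211 cm/yr

0.0211 cm/yr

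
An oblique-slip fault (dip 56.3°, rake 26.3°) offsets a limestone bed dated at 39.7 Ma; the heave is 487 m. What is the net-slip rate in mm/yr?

0.0499 mm/yr

dip-slip = heave / cos(dip) = 487 / cos(56.3°) = 877.7 m
net slip = dip-slip / sin(rake) = 877.7 / sin(26.3°) = 1981 m
rate = 1981 m / 39.7 Ma = 0.0000499 m/yr = 0.0499 mm/yr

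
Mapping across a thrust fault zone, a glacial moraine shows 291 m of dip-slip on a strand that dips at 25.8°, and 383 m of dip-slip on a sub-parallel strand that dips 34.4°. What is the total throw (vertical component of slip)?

throw_A = 291 × sin(25.8°) = 126.7 m
throw_B = 383 × sin(34.4°) = 216.4 m
total = 126.7 + 216.4 = 343 m

343 m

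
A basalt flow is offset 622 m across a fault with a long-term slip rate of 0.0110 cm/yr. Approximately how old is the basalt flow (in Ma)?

age = offset / rate = 622 m / (0.0110 cm/yr) = 5.65e+06 yr = 5.65 Ma

5.65 Ma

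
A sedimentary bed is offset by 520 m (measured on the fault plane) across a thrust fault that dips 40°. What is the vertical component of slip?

334 m

throw = dip-slip × sin(dip) = 520 m × sin(40°) = 334 m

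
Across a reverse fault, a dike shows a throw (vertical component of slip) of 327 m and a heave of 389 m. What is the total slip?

net slip = √(throw² + heave²) = √(327² + 389²) = 508 m

508 m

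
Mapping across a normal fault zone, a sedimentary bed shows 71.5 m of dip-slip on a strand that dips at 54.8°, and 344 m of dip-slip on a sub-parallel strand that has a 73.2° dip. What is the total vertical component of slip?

388 m

throw_A = 71.5 × sin(54.8°) = 58.43 m
throw_B = 344 × sin(73.2°) = 329.3 m
total = 58.43 + 329.3 = 388 m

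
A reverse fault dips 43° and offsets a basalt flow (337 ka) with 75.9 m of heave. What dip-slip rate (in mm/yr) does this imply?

0.308 mm/yr

dip-slip = heave / cos(dip) = 75.9 m / cos(43°) = 103.8 m
rate = 103.8 m / 337 ka = 0.000308 m/yr = 0.308 mm/yr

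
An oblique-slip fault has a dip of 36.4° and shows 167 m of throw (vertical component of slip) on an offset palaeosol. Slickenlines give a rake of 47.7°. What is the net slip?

dip-slip = throw / sin(dip) = 167 / sin(36.4°) = 281.4 m
net slip = dip-slip / sin(rake) = 281.4 / sin(47.7°) = 380 m

380 m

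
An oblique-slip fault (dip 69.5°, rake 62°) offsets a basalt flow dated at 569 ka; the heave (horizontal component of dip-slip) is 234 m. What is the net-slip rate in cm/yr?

0.133 cm/yr

dip-slip = heave / cos(dip) = 234 / cos(69.5°) = 668.2 m
net slip = dip-slip / sin(rake) = 668.2 / sin(62°) = 756.8 m
rate = 756.8 m / 569 ka = 0.00133 m/yr = 0.133 cm/yr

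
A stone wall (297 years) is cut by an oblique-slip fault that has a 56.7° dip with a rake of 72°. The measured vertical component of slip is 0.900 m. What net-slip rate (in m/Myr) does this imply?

dip-slip = throw / sin(dip) = 0.900 / sin(56.7°) = 1.077 m
net slip = dip-slip / sin(rake) = 1.077 / sin(72°) = 1.132 m
rate = 1.132 m / 297 years = 0.00381 m/yr = 3810 m/Myr

3810 m/Myr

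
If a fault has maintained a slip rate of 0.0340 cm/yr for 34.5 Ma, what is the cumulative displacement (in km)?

11.7 km

slip = rate × time = 0.0340 cm/yr × 34.5 Ma = 11700 m = 11.7 km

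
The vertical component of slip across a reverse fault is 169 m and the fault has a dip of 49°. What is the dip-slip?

224 m

dip-slip = throw / sin(dip) = 169 / sin(49°) = 224 m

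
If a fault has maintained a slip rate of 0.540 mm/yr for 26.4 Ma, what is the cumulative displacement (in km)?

14.3 km

slip = rate × time = 0.540 mm/yr × 26.4 Ma = 14300 m = 14.3 km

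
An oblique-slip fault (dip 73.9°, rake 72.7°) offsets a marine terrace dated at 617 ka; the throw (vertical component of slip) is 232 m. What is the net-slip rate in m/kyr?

dip-slip = throw / sin(dip) = 232 / sin(73.9°) = 241.5 m
net slip = dip-slip / sin(rake) = 241.5 / sin(72.7°) = 252.9 m
rate = 252.9 m / 617 ka = 0.000410 m/yr = 0.410 m/kyr

0.410 m/kyr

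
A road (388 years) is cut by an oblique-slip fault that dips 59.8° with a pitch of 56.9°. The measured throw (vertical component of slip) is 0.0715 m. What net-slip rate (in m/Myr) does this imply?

dip-slip = throw / sin(dip) = 0.0715 / sin(59.8°) = 0.08273 m
net slip = dip-slip / sin(rake) = 0.08273 / sin(56.9°) = 0.09875 m
rate = 0.09875 m / 388 years = 0.000255 m/yr = 255 m/Myr

255 m/Myr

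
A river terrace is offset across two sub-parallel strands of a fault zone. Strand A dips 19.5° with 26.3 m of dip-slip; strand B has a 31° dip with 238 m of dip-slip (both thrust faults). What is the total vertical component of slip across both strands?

throw_A = 26.3 × sin(19.5°) = 8.779 m
throw_B = 238 × sin(31°) = 122.6 m
total = 8.779 + 122.6 = 131 m

131 m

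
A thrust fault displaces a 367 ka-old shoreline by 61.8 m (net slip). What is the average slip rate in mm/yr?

rate = 61.8 m / 367 ka = 0.000168 m/yr = 0.168 mm/yr

0.168 mm/yr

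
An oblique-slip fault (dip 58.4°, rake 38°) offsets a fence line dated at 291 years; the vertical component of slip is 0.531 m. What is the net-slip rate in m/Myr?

3480 m/Myr

dip-slip = throw / sin(dip) = 0.531 / sin(58.4°) = 0.6234 m
net slip = dip-slip / sin(rake) = 0.6234 / sin(38°) = 1.013 m
rate = 1.013 m / 291 years = 0.00348 m/yr = 3480 m/Myr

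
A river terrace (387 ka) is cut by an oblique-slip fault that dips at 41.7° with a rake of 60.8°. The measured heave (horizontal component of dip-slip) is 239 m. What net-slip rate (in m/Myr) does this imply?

948 m/Myr

dip-slip = heave / cos(dip) = 239 / cos(41.7°) = 320.1 m
net slip = dip-slip / sin(rake) = 320.1 / sin(60.8°) = 366.7 m
rate = 366.7 m / 387 ka = 0.000948 m/yr = 948 m/Myr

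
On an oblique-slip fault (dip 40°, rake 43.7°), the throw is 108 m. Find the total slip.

dip-slip = throw / sin(dip) = 108 / sin(40°) = 168 m
net slip = dip-slip / sin(rake) = 168 / sin(43.7°) = 243 m

243 m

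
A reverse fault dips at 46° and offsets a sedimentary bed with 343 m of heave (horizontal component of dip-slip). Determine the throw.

355 m

throw = heave × tan(dip) = 343 × tan(46°) = 355 m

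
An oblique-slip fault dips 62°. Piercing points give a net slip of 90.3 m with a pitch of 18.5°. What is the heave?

dip-slip = net slip × sin(rake) = 90.3 m × sin(18.5°) = 28.65 m
heave = dip-slip × cos(dip) = 28.65 × cos(62°) = 13.5 m

13.5 m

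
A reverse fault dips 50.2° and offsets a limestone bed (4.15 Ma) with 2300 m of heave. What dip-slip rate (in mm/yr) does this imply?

0.866 mm/yr

dip-slip = heave / cos(dip) = 2300 m / cos(50.2°) = 3593 m
rate = 3593 m / 4.15 Ma = 0.000866 m/yr = 0.866 mm/yr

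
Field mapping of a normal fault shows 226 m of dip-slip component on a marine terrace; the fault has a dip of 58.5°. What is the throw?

throw = dip-slip × sin(dip) = 226 m × sin(58.5°) = 193 m

193 m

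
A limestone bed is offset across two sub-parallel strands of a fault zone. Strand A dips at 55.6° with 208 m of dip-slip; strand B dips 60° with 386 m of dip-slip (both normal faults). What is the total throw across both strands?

throw_A = 208 × sin(55.6°) = 171.6 m
throw_B = 386 × sin(60°) = 334.3 m
total = 171.6 + 334.3 = 506 m

506 m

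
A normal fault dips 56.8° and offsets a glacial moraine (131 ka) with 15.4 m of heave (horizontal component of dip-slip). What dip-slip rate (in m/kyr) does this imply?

dip-slip = heave / cos(dip) = 15.4 m / cos(56.8°) = 28.12 m
rate = 28.12 m / 131 ka = 0.000215 m/yr = 0.215 m/kyr

0.215 m/kyr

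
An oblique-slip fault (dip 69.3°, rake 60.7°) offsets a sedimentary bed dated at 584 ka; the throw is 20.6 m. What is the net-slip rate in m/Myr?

dip-slip = throw / sin(dip) = 20.6 / sin(69.3°) = 22.02 m
net slip = dip-slip / sin(rake) = 22.02 / sin(60.7°) = 25.25 m
rate = 25.25 m / 584 ka = 0.0000432 m/yr = 43.2 m/Myr

43.2 m/Myr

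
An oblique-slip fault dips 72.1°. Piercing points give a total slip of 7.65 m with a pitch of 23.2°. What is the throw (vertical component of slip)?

dip-slip = net slip × sin(rake) = 7.65 m × sin(23.2°) = 3.014 m
throw = dip-slip × sin(dip) = 3.014 × sin(72.1°) = 2.87 m

2.87 m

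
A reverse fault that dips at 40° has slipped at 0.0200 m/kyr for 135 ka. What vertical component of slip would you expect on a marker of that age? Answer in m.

1.74 m

dip-slip = rate × time = 0.0200 m/kyr × 135 ka = 2.700 m
throw = dip-slip × sin(dip) = 2.700 × sin(40°) = 1.74 m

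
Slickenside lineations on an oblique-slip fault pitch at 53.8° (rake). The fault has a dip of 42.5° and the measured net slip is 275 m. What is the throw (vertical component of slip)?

dip-slip = net slip × sin(rake) = 275 m × sin(53.8°) = 221.9 m
throw = dip-slip × sin(dip) = 221.9 × sin(42.5°) = 150 m

150 m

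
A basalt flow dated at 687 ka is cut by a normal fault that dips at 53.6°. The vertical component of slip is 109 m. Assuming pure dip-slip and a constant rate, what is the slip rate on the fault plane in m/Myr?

dip-slip = throw / sin(dip) = 109 m / sin(53.6°) = 135.4 m
rate = 135.4 m / 687 ka = 0.000197 m/yr = 197 m/Myr

197 m/Myr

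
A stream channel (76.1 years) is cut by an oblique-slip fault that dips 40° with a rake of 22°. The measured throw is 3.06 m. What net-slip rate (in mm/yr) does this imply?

167 mm/yr

dip-slip = throw / sin(dip) = 3.06 / sin(40°) = 4.761 m
net slip = dip-slip / sin(rake) = 4.761 / sin(22°) = 12.71 m
rate = 12.71 m / 76.1 years = 0.167 m/yr = 167 mm/yr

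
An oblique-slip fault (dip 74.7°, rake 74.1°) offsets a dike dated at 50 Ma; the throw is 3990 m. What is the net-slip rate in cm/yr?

0.00860 cm/yr

dip-slip = throw / sin(dip) = 3990 / sin(74.7°) = 4137 m
net slip = dip-slip / sin(rake) = 4137 / sin(74.1°) = 4301 m
rate = 4301 m / 50 Ma = 0.0000860 m/yr = 0.00860 cm/yr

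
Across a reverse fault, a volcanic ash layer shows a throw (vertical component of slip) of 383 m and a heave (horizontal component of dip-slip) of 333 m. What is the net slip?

net slip = √(throw² + heave²) = √(383² + 333²) = 508 m

508 m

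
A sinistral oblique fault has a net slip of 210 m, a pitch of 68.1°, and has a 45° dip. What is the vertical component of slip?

138 m

dip-slip = net slip × sin(rake) = 210 m × sin(68.1°) = 194.8 m
throw = dip-slip × sin(dip) = 194.8 × sin(45°) = 138 m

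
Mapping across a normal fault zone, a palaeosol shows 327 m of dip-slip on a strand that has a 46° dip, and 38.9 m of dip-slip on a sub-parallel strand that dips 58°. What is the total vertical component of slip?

throw_A = 327 × sin(46°) = 235.2 m
throw_B = 38.9 × sin(58°) = 32.99 m
total = 235.2 + 32.99 = 268 m

268 m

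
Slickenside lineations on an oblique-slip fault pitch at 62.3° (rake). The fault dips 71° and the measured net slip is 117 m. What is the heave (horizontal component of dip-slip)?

dip-slip = net slip × sin(rake) = 117 m × sin(62.3°) = 103.6 m
heave = dip-slip × cos(dip) = 103.6 × cos(71°) = 33.7 m

33.7 m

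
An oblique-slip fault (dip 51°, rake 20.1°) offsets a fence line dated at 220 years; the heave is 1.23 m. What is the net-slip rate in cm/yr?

2.59 cm/yr

dip-slip = heave / cos(dip) = 1.23 / cos(51°) = 1.954 m
net slip = dip-slip / sin(rake) = 1.954 / sin(20.1°) = 5.687 m
rate = 5.687 m / 220 years = 0.0259 m/yr = 2.59 cm/yr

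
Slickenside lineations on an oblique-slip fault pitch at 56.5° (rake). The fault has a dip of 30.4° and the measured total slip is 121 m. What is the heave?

dip-slip = net slip × sin(rake) = 121 m × sin(56.5°) = 100.9 m
heave = dip-slip × cos(dip) = 100.9 × cos(30.4°) = 87 m

87 m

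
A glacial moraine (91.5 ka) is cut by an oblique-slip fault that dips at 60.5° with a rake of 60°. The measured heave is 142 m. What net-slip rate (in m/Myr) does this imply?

3640 m/Myr

dip-slip = heave / cos(dip) = 142 / cos(60.5°) = 288.4 m
net slip = dip-slip / sin(rake) = 288.4 / sin(60°) = 333 m
rate = 333 m / 91.5 ka = 0.00364 m/yr = 3640 m/Myr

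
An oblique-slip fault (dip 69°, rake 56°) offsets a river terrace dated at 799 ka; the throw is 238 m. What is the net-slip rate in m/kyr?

dip-slip = throw / sin(dip) = 238 / sin(69°) = 254.9 m
net slip = dip-slip / sin(rake) = 254.9 / sin(56°) = 307.5 m
rate = 307.5 m / 799 ka = 0.000385 m/yr = 0.385 m/kyr

0.385 m/kyr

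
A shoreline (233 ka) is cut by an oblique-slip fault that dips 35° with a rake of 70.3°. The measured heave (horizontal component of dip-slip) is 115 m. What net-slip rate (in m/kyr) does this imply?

0.640 m/kyr

dip-slip = heave / cos(dip) = 115 / cos(35°) = 140.4 m
net slip = dip-slip / sin(rake) = 140.4 / sin(70.3°) = 149.1 m
rate = 149.1 m / 233 ka = 0.000640 m/yr = 0.640 m/kyr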